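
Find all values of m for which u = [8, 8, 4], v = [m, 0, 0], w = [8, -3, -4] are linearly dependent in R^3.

m = 0

The set is linearly dependent precisely when det[u; v; w] = 0.
Cofactor expansion gives det = 20*m.
Setting this to zero gives m = 0.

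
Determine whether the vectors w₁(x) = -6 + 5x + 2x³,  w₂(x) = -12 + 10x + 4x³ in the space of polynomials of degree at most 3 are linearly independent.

Take coordinates with respect to the standard basis {1, x, …, x³}.
One vector is a scalar multiple of another, so the set is dependent.

linearly dependent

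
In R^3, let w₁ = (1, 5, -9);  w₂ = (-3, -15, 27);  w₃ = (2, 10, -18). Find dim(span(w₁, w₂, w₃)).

Row-reduce the 3×3 matrix with these as rows.
There is 1 pivot column, so rank = 1.

dim = 1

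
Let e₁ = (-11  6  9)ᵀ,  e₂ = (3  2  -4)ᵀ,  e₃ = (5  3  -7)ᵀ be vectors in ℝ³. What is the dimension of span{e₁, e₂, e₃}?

Form the matrix with e₁, e₂, e₃ as columns and reduce.
There are 3 pivot columns, so rank = 3.

3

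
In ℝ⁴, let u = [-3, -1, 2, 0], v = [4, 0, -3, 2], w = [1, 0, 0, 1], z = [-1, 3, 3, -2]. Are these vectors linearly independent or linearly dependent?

linearly independent

Place the vectors as rows of a 4×4 matrix and reduce to echelon form.
The reduction yields 4 nonzero rows, so the rank is 4.
Since rank = 4 (the number of vectors), the set is linearly independent.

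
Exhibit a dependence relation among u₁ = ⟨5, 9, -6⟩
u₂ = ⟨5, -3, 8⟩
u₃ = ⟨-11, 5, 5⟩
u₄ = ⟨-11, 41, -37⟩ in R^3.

Set up α₁u₁ + … + α₄u₄ = 0 and solve the homogeneous system.
One solution (up to scaling) is (3, -3, 1, -1).

3u₁ - 3u₂ + u₃ - u₄ = 0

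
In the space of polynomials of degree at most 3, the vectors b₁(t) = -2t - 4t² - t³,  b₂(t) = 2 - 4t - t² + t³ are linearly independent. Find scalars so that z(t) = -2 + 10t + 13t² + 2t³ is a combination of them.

Take coordinate vectors relative to {1, t, …, t³}.
Solve the system with b₁, b₂ as columns and z as the right-hand side.
Row-reducing the augmented matrix gives the unique coefficients (α₁, α₂) = (-3, -1).

z = -3b₁ - b₂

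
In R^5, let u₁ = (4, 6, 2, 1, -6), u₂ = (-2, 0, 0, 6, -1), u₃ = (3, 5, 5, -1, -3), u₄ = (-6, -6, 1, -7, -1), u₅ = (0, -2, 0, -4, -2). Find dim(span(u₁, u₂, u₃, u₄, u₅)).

Put the 5×5 matrix [u₁|u₂|u₃|u₄|u₅] into echelon form.
The echelon form has 5 nonzero rows, so the rank is 5.

dim = 5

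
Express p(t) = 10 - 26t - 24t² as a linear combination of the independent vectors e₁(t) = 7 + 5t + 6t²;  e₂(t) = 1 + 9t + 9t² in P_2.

p = 2e₁ - 4e₂

Take coordinate vectors relative to {1, t, t²}.
Solve the system with e₁, e₂ as columns and p as the right-hand side.
Row-reducing the augmented matrix gives the unique coefficients (α₁, α₂) = (2, -4).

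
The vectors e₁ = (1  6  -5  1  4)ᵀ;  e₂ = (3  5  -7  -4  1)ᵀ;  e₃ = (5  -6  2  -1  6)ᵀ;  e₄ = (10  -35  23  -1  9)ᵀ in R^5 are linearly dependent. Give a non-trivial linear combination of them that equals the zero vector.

Row-reduce the matrix with e₁, e₂, e₃, e₄ as columns; the null space gives the coefficients.
A generator of the null space is (2, 1, -3, 1).

2e₁ + e₂ - 3e₃ + e₄ = 0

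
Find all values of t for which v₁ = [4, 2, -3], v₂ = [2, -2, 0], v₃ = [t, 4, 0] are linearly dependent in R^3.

t = -4

Place the vectors as rows of a 3×3 matrix; dependence ⇔ determinant zero.
Cofactor expansion gives det = -6*t - 24.
Setting this to zero gives t = -4.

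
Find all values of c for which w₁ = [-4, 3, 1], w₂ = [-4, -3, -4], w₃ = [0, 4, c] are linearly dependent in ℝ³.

Dependence holds iff the 3×3 matrix [w₁ w₂ w₃] is singular.
Cofactor expansion gives det = 24*c - 80.
Solving 24*c - 80 = 0 yields c = 10/3.

c = 10/3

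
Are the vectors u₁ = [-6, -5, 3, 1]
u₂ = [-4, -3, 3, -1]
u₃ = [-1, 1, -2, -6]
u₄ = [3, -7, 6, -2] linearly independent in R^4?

linearly independent

Form the 4×4 matrix with these as columns; its determinant is -568.
A nonzero determinant means the columns are linearly independent.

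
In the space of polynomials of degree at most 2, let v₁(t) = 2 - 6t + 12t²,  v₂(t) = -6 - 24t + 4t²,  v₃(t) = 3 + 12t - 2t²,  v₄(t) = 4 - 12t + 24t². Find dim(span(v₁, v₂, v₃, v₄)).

Represent each element by its coordinate vector in ℝ³.
Row-reduce the 4×3 matrix with these as rows.
The echelon form has 2 nonzero rows, so the rank is 2.
(With 4 elements in a 3-dimensional space the rank is at most 3.)

dim = 2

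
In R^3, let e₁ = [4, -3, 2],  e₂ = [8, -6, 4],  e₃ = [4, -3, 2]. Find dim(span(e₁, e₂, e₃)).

Apply Gaussian elimination to the matrix whose rows are e₁, e₂, e₃.
The echelon form has 1 nonzero row, so the rank is 1.

1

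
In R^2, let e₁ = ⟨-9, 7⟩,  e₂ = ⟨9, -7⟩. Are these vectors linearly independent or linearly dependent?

Row-reduce the matrix whose columns are e₁, e₂.
The reduction yields 1 nonzero row, so the rank is 1.
Since rank 1 < 2, the set is linearly dependent.

linearly dependent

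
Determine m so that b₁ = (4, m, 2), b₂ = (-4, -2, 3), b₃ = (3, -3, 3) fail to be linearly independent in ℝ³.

The vectors are dependent exactly when the determinant of the matrix with rows b₁, b₂, b₃ vanishes.
Cofactor expansion gives det = 21*m + 48.
Solving 21*m + 48 = 0 yields m = -16/7.

m = -16/7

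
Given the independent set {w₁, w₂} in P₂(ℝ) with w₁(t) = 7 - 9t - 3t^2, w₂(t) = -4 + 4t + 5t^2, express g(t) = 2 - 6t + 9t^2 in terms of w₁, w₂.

g = 2w₁ + 3w₂

Work in coordinates with respect to the standard basis {1, t, t^2}.
Set up the augmented matrix [w₁ | w₂ | g] and row-reduce.
Back-substitution yields (c₁, c₂) = (2, 3).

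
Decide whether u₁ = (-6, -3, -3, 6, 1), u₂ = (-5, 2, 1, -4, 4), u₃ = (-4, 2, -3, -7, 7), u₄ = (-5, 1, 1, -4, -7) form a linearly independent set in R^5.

linearly independent

Place the vectors as rows of a 4×5 matrix and reduce to echelon form.
The reduction yields 4 nonzero rows, so the rank is 4.
Since rank = 4 (the number of vectors), the set is linearly independent.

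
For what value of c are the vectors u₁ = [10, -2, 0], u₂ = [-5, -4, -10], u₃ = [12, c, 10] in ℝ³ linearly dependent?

Dependence holds iff the 3×3 matrix [u₁ u₂ u₃] is singular.
The determinant works out to 100*c - 260.
Setting this to zero gives c = 13/5.

c = 13/5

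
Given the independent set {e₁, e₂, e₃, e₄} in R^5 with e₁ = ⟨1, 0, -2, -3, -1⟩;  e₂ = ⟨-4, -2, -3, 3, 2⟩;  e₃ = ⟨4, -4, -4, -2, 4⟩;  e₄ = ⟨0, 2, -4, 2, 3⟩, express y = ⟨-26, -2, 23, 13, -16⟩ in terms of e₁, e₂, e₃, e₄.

y = -2e₁ + 3e₂ - 3e₃ - 4e₄

Write y = α₁e₁ + … + α₄e₄ and equate components.
Row-reducing the augmented matrix gives the unique coefficients (α₁, …, α₄) = (-2, 3, -3, -4).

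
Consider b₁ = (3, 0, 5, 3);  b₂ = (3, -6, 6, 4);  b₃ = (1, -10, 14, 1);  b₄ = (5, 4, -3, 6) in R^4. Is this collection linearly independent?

Row-reduce the matrix whose columns are b₁, b₂, b₃, b₄.
The reduction yields 3 nonzero rows, so the rank is 3.
Since rank 3 < 4, the set is linearly dependent.
Indeed b₁ + b₂ - b₃ - b₄ = 0.

linearly dependent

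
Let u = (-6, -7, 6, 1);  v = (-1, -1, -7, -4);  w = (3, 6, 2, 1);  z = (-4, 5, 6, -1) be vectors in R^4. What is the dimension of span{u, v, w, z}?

4

Form the matrix with u, v, w, z as columns and reduce.
The echelon form has 4 nonzero rows, so the rank is 4.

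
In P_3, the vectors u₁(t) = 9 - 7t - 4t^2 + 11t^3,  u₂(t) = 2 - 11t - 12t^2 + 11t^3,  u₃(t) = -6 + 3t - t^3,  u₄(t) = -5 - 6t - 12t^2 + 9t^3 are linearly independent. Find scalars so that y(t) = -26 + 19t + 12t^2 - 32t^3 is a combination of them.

y = -3u₁ + u₂ + u₃ - u₄

Identify each element with its coordinate vector in ℝ⁴ via {1, t, …, t^3}.
Write y = a₁u₁ + … + a₄u₄ and equate components.
Back-substitution yields (a₁, …, a₄) = (-3, 1, 1, -1).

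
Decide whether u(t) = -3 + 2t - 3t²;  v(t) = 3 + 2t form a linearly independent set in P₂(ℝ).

Take coordinates with respect to the standard basis {1, t, t²}.
Row-reduce the matrix whose columns are u, v.
The reduction yields 2 nonzero rows, so the rank is 2.
Since rank = 2 (the number of vectors), the set is linearly independent.

linearly independent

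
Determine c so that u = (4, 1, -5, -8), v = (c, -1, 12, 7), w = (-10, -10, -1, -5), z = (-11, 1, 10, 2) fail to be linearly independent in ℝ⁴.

c = -40/3

Dependence holds iff the 4×4 matrix [u v w z] is singular.
Cofactor expansion gives det = -765*c - 10200.
Setting this to zero gives c = -40/3.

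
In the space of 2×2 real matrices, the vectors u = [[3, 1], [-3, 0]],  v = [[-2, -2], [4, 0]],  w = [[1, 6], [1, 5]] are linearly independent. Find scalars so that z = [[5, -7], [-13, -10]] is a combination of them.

z = u - 2v - 2w

Take coordinate vectors relative to {E₁₁, E₁₂, E₂₁, E₂₂}.
Solve the system with u, v, w as columns and z as the right-hand side.
The system has the unique solution (c₁, c₂, c₃) = (1, -2, -2).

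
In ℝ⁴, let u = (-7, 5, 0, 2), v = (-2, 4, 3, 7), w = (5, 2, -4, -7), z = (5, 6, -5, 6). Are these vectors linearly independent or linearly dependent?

linearly independent

The matrix [u|v|w|z] has determinant 2556.
A nonzero determinant means the columns are linearly independent.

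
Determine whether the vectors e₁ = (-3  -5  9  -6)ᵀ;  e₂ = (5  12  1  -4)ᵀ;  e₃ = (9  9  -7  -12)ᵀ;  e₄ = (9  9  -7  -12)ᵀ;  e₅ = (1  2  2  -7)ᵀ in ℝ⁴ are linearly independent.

linearly dependent

There are 5 vectors in a 4-dimensional space, so they cannot be linearly independent.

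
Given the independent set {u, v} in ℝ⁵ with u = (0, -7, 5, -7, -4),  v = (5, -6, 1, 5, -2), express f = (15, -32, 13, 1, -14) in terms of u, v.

Set up the augmented matrix [u | v | f] and row-reduce.
Row-reducing the augmented matrix gives the unique coefficients (α₁, α₂) = (2, 3).

f = 2u + 3v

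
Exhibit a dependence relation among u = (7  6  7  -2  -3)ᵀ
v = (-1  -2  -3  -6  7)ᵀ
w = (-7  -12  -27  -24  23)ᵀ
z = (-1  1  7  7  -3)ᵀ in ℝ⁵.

u - 2v + w + 2z = 0

Row-reduce the matrix with u, v, w, z as columns; the null space gives the coefficients.
One solution (up to scaling) is (1, -2, 1, 2).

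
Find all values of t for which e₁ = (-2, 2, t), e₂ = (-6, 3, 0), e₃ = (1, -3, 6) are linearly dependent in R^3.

Place the vectors as rows of a 3×3 matrix; dependence ⇔ determinant zero.
Expanding, det = 15*t + 36.
Setting this to zero gives t = -12/5.

t = -12/5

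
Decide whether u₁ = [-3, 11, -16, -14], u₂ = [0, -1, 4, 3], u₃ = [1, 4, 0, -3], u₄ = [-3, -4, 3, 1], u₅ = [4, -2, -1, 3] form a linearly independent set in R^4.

There are 5 vectors in a 4-dimensional space, so they cannot be linearly independent.

linearly dependent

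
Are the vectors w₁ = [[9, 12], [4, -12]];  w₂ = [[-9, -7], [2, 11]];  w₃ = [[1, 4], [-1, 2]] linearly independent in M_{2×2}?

Take coordinates with respect to the standard basis {E₁₁, E₁₂, E₂₁, E₂₂}.
Place the vectors as rows of a 3×4 matrix and reduce to echelon form.
The reduction yields 3 nonzero rows, so the rank is 3.
Since rank = 3 (the number of vectors), the set is linearly independent.

linearly independent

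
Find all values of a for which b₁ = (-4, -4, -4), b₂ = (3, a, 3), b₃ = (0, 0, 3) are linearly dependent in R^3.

a = 3

Dependence holds iff the 3×3 matrix [b₁ b₂ b₃] is singular.
Cofactor expansion gives det = 36 - 12*a.
Setting this to zero gives a = 3.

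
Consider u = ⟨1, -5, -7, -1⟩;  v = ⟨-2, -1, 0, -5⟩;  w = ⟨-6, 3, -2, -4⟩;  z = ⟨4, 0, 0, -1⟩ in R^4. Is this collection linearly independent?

linearly independent

Form the 4×4 matrix with these as columns; its determinant is -830.
A nonzero determinant means the columns are linearly independent.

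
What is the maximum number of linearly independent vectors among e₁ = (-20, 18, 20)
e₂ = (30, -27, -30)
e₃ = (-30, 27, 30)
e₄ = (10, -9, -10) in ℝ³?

Apply Gaussian elimination to the matrix whose rows are e₁, e₂, e₃, e₄.
The echelon form has 1 nonzero row, so the rank is 1.
(With 4 elements in a 3-dimensional space the rank is at most 3.)

1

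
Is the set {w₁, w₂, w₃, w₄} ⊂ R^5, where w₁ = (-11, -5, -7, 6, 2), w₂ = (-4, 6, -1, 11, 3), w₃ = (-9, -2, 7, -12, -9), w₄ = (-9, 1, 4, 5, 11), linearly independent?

linearly independent

Row-reduce the matrix whose columns are w₁, w₂, w₃, w₄.
The reduction yields 4 nonzero rows, so the rank is 4.
Since rank = 4 (the number of vectors), the set is linearly independent.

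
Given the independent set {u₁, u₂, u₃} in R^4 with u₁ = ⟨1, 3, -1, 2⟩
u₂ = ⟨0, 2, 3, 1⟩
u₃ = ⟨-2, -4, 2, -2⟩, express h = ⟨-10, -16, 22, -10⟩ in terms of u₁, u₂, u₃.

h = -4u₁ + 4u₂ + 3u₃

Set up the augmented matrix [u₁ | u₂ | u₃ | h] and row-reduce.
Back-substitution yields (a₁, a₂, a₃) = (-4, 4, 3).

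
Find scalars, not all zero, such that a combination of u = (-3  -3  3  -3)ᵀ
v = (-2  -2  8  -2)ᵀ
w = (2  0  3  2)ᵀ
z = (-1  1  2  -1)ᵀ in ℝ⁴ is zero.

u - v + w + z = 0

Row-reduce the matrix with u, v, w, z as columns; the null space gives the coefficients.
The free variable yields coefficients (1, -1, 1, 1) (any nonzero multiple also works).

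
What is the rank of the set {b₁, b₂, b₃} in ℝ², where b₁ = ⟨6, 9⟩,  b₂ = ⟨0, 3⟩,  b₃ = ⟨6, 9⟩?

rank 2

Put the 2×3 matrix [b₁|b₂|b₃] into echelon form.
There are 2 pivot columns, so rank = 2.
(With 3 elements in a 2-dimensional space the rank is at most 2.)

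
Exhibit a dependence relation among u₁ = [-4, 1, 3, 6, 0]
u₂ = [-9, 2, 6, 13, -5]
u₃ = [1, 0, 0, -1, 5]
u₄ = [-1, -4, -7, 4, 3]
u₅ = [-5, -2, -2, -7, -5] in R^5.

2u₁ - u₂ - u₃ = 0

Solve the homogeneous system with u₁, u₂, u₃, u₄, u₅ as columns by row-reducing the coefficient matrix.
One solution (up to scaling) is (2, -1, -1, 0, 0).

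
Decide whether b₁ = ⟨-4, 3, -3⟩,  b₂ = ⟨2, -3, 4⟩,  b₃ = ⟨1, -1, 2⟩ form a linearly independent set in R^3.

Form the 3×3 matrix with these as columns; its determinant is 5.
A nonzero determinant means the columns are linearly independent.

linearly independent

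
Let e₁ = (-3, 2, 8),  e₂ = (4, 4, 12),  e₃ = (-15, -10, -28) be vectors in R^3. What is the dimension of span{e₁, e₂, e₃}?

Apply Gaussian elimination to the matrix whose rows are e₁, e₂, e₃.
There are 2 pivot columns, so rank = 2.

dim = 2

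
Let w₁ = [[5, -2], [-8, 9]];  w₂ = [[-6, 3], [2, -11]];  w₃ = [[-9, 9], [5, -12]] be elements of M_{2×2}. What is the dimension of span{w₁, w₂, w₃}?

Represent each element by its coordinate vector in ℝ⁴.
Row-reduce the 3×4 matrix with these as rows.
Reduction leaves 3 leading entries, giving rank 3.

dim = 3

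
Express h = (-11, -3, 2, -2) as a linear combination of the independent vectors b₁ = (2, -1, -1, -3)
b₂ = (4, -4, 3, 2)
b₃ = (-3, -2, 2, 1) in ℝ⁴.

Solve the system with b₁, b₂, b₃ as columns and h as the right-hand side.
Back-substitution yields (c₁, c₂, c₃) = (1, -1, 3).

h = b₁ - b₂ + 3b₃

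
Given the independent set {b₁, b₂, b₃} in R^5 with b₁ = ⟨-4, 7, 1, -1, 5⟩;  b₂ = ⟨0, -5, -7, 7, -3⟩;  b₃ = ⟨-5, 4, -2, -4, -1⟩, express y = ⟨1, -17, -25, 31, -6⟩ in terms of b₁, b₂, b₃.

y = b₁ + 4b₂ - b₃

Solve the system with b₁, b₂, b₃ as columns and y as the right-hand side.
The system has the unique solution (a₁, a₂, a₃) = (1, 4, -1).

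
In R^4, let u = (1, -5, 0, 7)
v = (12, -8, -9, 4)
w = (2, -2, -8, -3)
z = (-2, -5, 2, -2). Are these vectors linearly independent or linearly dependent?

linearly independent

The matrix [u|v|w|z] has determinant 3665.
A nonzero determinant means the columns are linearly independent.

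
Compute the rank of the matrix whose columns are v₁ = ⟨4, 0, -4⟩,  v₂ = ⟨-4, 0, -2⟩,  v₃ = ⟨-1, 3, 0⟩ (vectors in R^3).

3

Put the 3×3 matrix [v₁|v₂|v₃] into echelon form.
The echelon form has 3 nonzero rows, so the rank is 3.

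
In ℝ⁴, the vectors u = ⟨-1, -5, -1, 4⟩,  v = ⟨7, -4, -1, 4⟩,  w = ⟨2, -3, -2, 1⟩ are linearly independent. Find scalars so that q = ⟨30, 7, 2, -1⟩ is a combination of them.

q = -4u + 4v - w

Since u, v, w are independent, the coefficients expressing q are uniquely determined by a linear system.
The system has the unique solution (c₁, c₂, c₃) = (-4, 4, -1).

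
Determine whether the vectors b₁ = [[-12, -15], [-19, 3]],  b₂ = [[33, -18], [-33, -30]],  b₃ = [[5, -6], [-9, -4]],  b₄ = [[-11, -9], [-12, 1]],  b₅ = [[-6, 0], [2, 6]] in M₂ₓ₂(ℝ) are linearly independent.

linearly dependent

Write each element as a coordinate vector in ℝ⁴ using {E₁₁, E₁₂, E₂₁, E₂₂}.
There are 5 vectors in a 4-dimensional space, so they cannot be linearly independent.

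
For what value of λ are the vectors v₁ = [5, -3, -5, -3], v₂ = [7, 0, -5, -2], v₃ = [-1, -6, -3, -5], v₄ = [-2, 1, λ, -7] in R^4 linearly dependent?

λ = -4/3

Dependence holds iff the 4×4 matrix [v₁ v₂ v₃ v₄] is singular.
Cofactor expansion gives det = 45*λ + 60.
This vanishes exactly when λ = -4/3.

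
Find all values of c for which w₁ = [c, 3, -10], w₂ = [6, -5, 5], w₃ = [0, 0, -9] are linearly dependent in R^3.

c = -18/5

Dependence holds iff the 3×3 matrix [w₁ w₂ w₃] is singular.
Expanding, det = 45*c + 162.
Setting this to zero gives c = -18/5.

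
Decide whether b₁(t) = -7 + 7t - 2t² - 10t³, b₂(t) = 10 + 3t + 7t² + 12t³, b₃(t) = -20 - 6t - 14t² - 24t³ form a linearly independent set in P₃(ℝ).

linearly dependent

Write each element as a coordinate vector in ℝ⁴ using {1, t, …, t³}.
One vector is a scalar multiple of another, so the set is dependent.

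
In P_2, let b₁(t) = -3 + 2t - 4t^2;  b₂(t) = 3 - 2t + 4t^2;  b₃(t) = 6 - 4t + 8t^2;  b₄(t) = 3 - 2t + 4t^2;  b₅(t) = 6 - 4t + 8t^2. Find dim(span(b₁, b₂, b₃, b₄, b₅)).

dim = 1

Represent each element by its coordinate vector in ℝ³.
Put the 3×5 matrix [b₁|b₂|b₃|b₄|b₅] into echelon form.
Reduction leaves 1 leading entry, giving rank 1.
(With 5 elements in a 3-dimensional space the rank is at most 3.)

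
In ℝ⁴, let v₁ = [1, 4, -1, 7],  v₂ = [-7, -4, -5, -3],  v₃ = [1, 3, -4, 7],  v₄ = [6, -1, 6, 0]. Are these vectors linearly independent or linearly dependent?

linearly independent

Row-reduce the matrix whose columns are v₁, v₂, v₃, v₄.
The reduction yields 4 nonzero rows, so the rank is 4.
Since rank = 4 (the number of vectors), the set is linearly independent.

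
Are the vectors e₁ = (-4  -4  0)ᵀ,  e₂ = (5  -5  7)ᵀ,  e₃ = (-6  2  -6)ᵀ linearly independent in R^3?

linearly independent

Form the 3×3 matrix with these as columns; its determinant is -16.
A nonzero determinant means the columns are linearly independent.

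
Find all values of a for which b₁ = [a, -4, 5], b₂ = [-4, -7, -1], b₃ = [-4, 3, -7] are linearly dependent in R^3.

Dependence holds iff the 3×3 matrix [b₁ b₂ b₃] is singular.
Cofactor expansion gives det = 52*a - 104.
Setting this to zero gives a = 2.

a = 2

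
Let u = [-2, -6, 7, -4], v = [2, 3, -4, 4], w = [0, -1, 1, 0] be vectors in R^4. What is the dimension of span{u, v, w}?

2

Apply Gaussian elimination to the matrix whose rows are u, v, w.
Exactly 2 pivots survive; hence the rank is 2.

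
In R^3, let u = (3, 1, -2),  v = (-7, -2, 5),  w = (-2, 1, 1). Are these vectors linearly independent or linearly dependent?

linearly independent

The matrix [u|v|w] has determinant -2.
A nonzero determinant means the columns are linearly independent.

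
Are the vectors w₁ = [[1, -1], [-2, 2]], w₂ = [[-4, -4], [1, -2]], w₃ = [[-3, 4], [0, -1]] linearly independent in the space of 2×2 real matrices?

Write each element as a coordinate vector in ℝ⁴ using {E₁₁, E₁₂, E₂₁, E₂₂}.
Row-reduce the matrix whose columns are w₁, w₂, w₃.
The reduction yields 3 nonzero rows, so the rank is 3.
Since rank = 3 (the number of vectors), the set is linearly independent.

linearly independent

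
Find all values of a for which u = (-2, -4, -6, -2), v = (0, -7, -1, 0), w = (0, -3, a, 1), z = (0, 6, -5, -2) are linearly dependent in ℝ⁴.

a = 5/2

The set is linearly dependent precisely when det[u; v; w; z] = 0.
Expanding, det = 70 - 28*a.
Setting this to zero gives a = 5/2.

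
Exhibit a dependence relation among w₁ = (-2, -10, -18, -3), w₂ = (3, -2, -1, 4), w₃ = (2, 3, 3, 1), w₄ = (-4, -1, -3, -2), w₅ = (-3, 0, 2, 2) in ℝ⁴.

Write the vectors as columns of a matrix and find a nonzero vector in its null space.
The free variable yields coefficients (1, -2, 1, -3, 2) (any nonzero multiple also works).

w₁ - 2w₂ + w₃ - 3w₄ + 2w₅ = 0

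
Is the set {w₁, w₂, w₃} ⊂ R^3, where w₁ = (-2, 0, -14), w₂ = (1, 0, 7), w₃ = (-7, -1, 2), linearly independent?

linearly dependent

Form the 3×3 matrix with these as columns; its determinant is 0.
A zero determinant means the columns are linearly dependent.
Indeed w₁ + 2w₂ = 0.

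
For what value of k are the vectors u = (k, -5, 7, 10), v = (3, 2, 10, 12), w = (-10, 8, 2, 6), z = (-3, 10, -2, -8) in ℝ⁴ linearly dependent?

Place the vectors as rows of a 4×4 matrix; dependence ⇔ determinant zero.
Cofactor expansion gives det = 800*k - 4560.
Setting this to zero gives k = 57/10.

k = 57/10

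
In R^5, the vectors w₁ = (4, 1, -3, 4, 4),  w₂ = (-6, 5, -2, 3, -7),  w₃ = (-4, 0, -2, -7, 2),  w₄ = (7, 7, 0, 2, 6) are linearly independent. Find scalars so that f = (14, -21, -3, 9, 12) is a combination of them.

Since w₁, w₂, w₃, w₄ are independent, the coefficients expressing f are uniquely determined by a linear system.
Row-reducing the augmented matrix gives the unique coefficients (a₁, …, a₄) = (3, -2, -1, -2).

f = 3w₁ - 2w₂ - w₃ - 2w₄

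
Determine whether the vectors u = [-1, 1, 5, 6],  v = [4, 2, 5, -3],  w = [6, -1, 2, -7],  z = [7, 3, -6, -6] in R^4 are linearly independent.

linearly independent

Row-reduce the matrix whose columns are u, v, w, z.
The reduction yields 4 nonzero rows, so the rank is 4.
Since rank = 4 (the number of vectors), the set is linearly independent.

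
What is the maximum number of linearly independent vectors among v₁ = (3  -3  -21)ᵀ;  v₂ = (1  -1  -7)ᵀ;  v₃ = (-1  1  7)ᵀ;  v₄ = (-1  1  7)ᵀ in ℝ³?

Put the 3×4 matrix [v₁|v₂|v₃|v₄] into echelon form.
The echelon form has 1 nonzero row, so the rank is 1.
(With 4 elements in a 3-dimensional space the rank is at most 3.)

1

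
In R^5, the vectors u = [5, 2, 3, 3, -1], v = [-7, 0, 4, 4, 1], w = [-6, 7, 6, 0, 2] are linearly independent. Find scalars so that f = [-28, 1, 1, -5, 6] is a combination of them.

Since u, v, w are independent, the coefficients expressing f are uniquely determined by a linear system.
Row-reducing the augmented matrix gives the unique coefficients (c₁, c₂, c₃) = (-3, 1, 1).

f = -3u + v + w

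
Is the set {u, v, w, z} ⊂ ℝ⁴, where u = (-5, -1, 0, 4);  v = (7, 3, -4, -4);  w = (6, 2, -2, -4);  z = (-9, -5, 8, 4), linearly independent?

linearly dependent

Place the vectors as rows of a 4×4 matrix and reduce to echelon form.
The reduction yields 2 nonzero rows, so the rank is 2.
Since rank 2 < 4, the set is linearly dependent.
Indeed u - v + 2w = 0.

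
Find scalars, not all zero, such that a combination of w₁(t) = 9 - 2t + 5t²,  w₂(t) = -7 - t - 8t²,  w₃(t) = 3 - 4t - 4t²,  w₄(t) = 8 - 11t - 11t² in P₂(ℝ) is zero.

Take coordinates with respect to {1, t, t²}.
Write the vectors as columns of a matrix and find a nonzero vector in its null space.
One solution (up to scaling) is (1, 1, 2, -1).

w₁ + w₂ + 2w₃ - w₄ = 0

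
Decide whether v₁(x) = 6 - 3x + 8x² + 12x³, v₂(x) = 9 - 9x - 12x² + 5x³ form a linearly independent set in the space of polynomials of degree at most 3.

linearly independent

Take coordinates with respect to the standard basis {1, x, …, x³}.
Place the vectors as rows of a 2×4 matrix and reduce to echelon form.
The reduction yields 2 nonzero rows, so the rank is 2.
Since rank = 2 (the number of vectors), the set is linearly independent.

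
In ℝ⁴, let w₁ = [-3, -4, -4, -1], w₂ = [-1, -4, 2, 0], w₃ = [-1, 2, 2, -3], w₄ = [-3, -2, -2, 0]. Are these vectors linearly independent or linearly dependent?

linearly independent

The matrix [w₁|w₂|w₃|w₄] has determinant 156.
A nonzero determinant means the columns are linearly independent.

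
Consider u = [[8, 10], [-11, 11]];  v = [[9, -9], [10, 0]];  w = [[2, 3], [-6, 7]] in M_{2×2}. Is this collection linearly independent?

Write each element as a coordinate vector in ℝ⁴ using {E₁₁, E₁₂, E₂₁, E₂₂}.
Row-reduce the matrix whose columns are u, v, w.
The reduction yields 3 nonzero rows, so the rank is 3.
Since rank = 3 (the number of vectors), the set is linearly independent.

linearly independent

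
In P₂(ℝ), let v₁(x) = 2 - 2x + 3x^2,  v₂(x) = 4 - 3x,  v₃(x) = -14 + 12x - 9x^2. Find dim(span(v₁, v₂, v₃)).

dim = 2

Use coordinates relative to {1, x, x^2}.
Row-reduce the 3×3 matrix with these as rows.
Reduction leaves 2 leading entries, giving rank 2.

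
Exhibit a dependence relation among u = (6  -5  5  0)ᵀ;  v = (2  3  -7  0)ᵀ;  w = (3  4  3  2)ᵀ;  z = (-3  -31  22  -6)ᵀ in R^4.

2u - 3v - 3w - z = 0

Set up α₁u + … + α₄z = 0 and solve the homogeneous system.
One solution (up to scaling) is (2, -3, -3, -1).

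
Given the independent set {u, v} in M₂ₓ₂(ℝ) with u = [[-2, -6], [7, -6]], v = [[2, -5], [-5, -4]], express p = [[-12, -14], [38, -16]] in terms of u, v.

Work in coordinates with respect to the standard basis {E₁₁, E₁₂, E₂₁, E₂₂}.
Write p = a₁u + a₂v and equate components.
Row-reducing the augmented matrix gives the unique coefficients (a₁, a₂) = (4, -2).

p = 4u - 2v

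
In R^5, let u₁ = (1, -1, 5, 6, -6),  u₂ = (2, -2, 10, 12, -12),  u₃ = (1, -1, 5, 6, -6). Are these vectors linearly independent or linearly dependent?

Place the vectors as rows of a 3×5 matrix and reduce to echelon form.
The reduction yields 1 nonzero row, so the rank is 1.
Since rank 1 < 3, the set is linearly dependent.

linearly dependent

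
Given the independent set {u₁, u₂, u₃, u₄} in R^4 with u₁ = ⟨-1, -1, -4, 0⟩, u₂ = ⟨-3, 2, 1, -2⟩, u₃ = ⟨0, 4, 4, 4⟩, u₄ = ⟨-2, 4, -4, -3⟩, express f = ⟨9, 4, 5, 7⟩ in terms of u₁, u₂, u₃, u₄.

f = -2u₁ - 3u₂ + u₃ + u₄

Write f = a₁u₁ + … + a₄u₄ and equate components.
The system has the unique solution (a₁, …, a₄) = (-2, -3, 1, 1).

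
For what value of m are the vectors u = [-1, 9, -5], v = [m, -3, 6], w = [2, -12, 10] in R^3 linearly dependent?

The vectors are dependent exactly when the determinant of the matrix with rows u, v, w vanishes.
Cofactor expansion gives det = 36 - 30*m.
Setting this to zero gives m = 6/5.

m = 6/5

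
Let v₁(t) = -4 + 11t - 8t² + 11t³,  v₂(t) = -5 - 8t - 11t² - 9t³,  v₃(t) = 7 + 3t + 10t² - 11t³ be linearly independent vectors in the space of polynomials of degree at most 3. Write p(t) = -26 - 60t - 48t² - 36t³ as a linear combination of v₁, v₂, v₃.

p = -2v₁ + 4v₂ - 2v₃

Take coordinate vectors relative to {1, t, …, t³}.
Solve the system with v₁, v₂, v₃ as columns and p as the right-hand side.
The system has the unique solution (c₁, c₂, c₃) = (-2, 4, -2).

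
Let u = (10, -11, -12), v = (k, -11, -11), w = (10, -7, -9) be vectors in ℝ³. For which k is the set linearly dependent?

k = 22/3

Place the vectors as rows of a 3×3 matrix; dependence ⇔ determinant zero.
Cofactor expansion gives det = 110 - 15*k.
Setting this to zero gives k = 22/3.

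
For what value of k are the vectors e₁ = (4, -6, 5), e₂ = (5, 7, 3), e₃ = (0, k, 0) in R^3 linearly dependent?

k = 0

Place the vectors as rows of a 3×3 matrix; dependence ⇔ determinant zero.
Expanding, det = 13*k.
This vanishes exactly when k = 0.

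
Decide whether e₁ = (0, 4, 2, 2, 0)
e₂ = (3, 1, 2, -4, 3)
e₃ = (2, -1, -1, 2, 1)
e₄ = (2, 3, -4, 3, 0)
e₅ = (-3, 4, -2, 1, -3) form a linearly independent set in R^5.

Form the 5×5 matrix with these as columns; its determinant is 36.
A nonzero determinant means the columns are linearly independent.

linearly independent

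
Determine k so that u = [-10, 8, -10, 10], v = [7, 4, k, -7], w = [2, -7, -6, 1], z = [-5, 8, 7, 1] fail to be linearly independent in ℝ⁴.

k = 3

Place the vectors as rows of a 4×4 matrix; dependence ⇔ determinant zero.
Expanding, det = 96*k - 288.
Setting this to zero gives k = 3.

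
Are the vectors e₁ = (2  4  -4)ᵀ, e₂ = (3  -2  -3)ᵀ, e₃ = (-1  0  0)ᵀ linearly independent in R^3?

Form the 3×3 matrix with these as columns; its determinant is 20.
A nonzero determinant means the columns are linearly independent.

linearly independent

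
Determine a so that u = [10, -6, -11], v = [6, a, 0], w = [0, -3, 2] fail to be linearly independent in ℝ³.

Place the vectors as rows of a 3×3 matrix; dependence ⇔ determinant zero.
Expanding, det = 20*a + 270.
Setting this to zero gives a = -27/2.

a = -27/2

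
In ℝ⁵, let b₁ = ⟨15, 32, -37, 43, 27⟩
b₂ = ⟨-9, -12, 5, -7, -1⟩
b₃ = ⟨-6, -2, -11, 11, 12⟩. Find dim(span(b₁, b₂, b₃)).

2

Put the 5×3 matrix [b₁|b₂|b₃] into echelon form.
The echelon form has 2 nonzero rows, so the rank is 2.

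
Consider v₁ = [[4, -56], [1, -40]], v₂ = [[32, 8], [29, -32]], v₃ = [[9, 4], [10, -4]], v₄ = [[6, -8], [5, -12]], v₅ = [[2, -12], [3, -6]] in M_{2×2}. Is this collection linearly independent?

linearly dependent

Write each element as a coordinate vector in ℝ⁴ using {E₁₁, E₁₂, E₂₁, E₂₂}.
There are 5 vectors in a 4-dimensional space, so they cannot be linearly independent.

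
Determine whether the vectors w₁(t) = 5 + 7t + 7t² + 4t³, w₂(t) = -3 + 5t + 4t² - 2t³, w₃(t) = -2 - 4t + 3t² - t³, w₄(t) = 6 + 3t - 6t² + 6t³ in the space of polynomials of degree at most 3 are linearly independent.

Take coordinates with respect to the standard basis {1, t, …, t³}.
The matrix [w₁|w₂|w₃|w₄] has determinant 741.
A nonzero determinant means the columns are linearly independent.

linearly independent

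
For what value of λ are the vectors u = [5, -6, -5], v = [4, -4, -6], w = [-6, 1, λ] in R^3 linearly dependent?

Dependence holds iff the 3×3 matrix [u v w] is singular.
The determinant works out to 4*λ - 86.
This vanishes exactly when λ = 43/2.

λ = 43/2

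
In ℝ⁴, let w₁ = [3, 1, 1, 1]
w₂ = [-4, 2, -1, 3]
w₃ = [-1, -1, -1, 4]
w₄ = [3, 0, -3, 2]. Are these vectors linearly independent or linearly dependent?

Form the 4×4 matrix with these as columns; its determinant is 189.
A nonzero determinant means the columns are linearly independent.

linearly independent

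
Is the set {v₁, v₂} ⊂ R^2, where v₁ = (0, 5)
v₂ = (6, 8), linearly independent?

The matrix [v₁|v₂] has determinant -30.
A nonzero determinant means the columns are linearly independent.

linearly independent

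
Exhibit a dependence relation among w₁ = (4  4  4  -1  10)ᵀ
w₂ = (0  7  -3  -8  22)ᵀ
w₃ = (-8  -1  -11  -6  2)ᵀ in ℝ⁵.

Set up α₁w₁ + … + α₃w₃ = 0 and solve the homogeneous system.
A generator of the null space is (2, -1, 1).

2w₁ - w₂ + w₃ = 0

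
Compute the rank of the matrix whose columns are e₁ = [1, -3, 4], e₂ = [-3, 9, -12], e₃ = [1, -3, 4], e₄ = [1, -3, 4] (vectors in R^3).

Form the matrix with e₁, e₂, e₃, e₄ as columns and reduce.
There is 1 pivot column, so rank = 1.
(With 4 elements in a 3-dimensional space the rank is at most 3.)

rank 1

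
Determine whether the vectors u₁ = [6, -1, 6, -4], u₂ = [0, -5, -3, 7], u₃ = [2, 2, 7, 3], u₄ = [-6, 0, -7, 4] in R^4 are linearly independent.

The matrix [u₁|u₂|u₃|u₄] has determinant 60.
A nonzero determinant means the columns are linearly independent.

linearly independent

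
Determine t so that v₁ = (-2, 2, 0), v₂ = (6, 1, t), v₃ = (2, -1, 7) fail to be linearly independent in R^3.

t = 49

The set is linearly dependent precisely when det[v₁; v₂; v₃] = 0.
Cofactor expansion gives det = 2*t - 98.
This vanishes exactly when t = 49.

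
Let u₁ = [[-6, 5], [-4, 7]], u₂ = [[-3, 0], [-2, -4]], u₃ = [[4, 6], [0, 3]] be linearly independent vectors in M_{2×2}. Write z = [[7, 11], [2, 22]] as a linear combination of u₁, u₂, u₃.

z = u₁ - 3u₂ + u₃

Take coordinate vectors relative to {E₁₁, E₁₂, E₂₁, E₂₂}.
Set up the augmented matrix [u₁ | u₂ | u₃ | z] and row-reduce.
Back-substitution yields (c₁, c₂, c₃) = (1, -3, 1).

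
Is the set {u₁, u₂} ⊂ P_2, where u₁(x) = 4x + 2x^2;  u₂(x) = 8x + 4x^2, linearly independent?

Write each element as a coordinate vector in ℝ³ using {1, x, x^2}.
Row-reduce the matrix whose columns are u₁, u₂.
The reduction yields 1 nonzero row, so the rank is 1.
Since rank 1 < 2, the set is linearly dependent.
Indeed 2u₁ - u₂ = 0.

linearly dependent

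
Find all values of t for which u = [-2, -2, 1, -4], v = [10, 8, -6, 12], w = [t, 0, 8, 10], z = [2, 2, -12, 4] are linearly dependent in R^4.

t = -5

The vectors are dependent exactly when the determinant of the matrix with rows u, v, w, z vanishes.
Expanding, det = 88*t + 440.
Solving 88*t + 440 = 0 yields t = -5.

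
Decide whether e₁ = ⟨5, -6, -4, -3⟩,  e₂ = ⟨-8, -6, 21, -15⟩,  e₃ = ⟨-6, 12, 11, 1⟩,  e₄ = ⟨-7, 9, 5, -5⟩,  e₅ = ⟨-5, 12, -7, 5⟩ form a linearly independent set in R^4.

There are 5 vectors in a 4-dimensional space, so they cannot be linearly independent.

linearly dependent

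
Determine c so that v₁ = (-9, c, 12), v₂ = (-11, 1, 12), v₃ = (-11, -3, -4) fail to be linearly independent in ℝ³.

Place the vectors as rows of a 3×3 matrix; dependence ⇔ determinant zero.
The determinant works out to 240 - 176*c.
This vanishes exactly when c = 15/11.

c = 15/11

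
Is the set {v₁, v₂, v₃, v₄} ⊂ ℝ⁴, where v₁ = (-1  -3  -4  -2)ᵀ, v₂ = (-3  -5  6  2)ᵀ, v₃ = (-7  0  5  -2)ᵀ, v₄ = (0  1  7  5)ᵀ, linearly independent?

Form the 4×4 matrix with these as columns; its determinant is 438.
A nonzero determinant means the columns are linearly independent.

linearly independent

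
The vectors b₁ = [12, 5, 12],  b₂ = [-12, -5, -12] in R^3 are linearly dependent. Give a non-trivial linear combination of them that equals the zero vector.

Write the vectors as columns of a matrix and find a nonzero vector in its null space.
One solution (up to scaling) is (1, 1).

b₁ + b₂ = 0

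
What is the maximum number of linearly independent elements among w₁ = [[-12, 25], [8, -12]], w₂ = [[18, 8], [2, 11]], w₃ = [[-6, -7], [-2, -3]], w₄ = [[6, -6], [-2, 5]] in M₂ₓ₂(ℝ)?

2

Represent each element by its coordinate vector in ℝ⁴.
Put the 4×4 matrix [w₁|w₂|w₃|w₄] into echelon form.
There are 2 pivot columns, so rank = 2.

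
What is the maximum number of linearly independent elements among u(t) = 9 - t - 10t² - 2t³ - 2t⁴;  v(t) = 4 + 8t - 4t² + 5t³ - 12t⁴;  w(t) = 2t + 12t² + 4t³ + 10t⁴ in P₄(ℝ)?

3

Represent each element by its coordinate vector in ℝ⁵.
Form the matrix with u, v, w as columns and reduce.
The echelon form has 3 nonzero rows, so the rank is 3.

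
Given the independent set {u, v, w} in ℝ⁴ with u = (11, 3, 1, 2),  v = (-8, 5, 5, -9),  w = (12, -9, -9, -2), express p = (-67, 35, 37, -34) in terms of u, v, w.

Set up the augmented matrix [u | v | w | p] and row-reduce.
The system has the unique solution (c₁, c₂, c₃) = (-1, 4, -2).

p = -u + 4v - 2w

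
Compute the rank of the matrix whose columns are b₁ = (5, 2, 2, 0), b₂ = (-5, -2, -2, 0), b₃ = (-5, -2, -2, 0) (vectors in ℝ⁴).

Form the matrix with b₁, b₂, b₃ as columns and reduce.
There is 1 pivot column, so rank = 1.

1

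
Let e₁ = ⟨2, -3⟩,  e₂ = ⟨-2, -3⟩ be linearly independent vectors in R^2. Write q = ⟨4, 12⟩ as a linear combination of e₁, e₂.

Since e₁, e₂ are independent, the coefficients expressing q are uniquely determined by a linear system.
Row-reducing the augmented matrix gives the unique coefficients (α₁, α₂) = (-1, -3).

q = -e₁ - 3e₂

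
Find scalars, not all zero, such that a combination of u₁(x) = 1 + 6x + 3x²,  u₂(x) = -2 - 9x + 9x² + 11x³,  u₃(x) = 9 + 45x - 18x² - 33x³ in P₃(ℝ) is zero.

Write each element as a vector in ℝ⁴ using {1, x, …, x³}.
Write the vectors as columns of a matrix and find a nonzero vector in its null space.
The free variable yields coefficients (3, -3, -1) (any nonzero multiple also works).

3u₁ - 3u₂ - u₃ = 0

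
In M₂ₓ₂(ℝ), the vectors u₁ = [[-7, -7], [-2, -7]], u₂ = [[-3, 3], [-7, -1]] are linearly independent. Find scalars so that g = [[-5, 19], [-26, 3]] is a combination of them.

g = -u₁ + 4u₂

Work in coordinates with respect to the standard basis {E₁₁, E₁₂, E₂₁, E₂₂}.
Set up the augmented matrix [u₁ | u₂ | g] and row-reduce.
The system has the unique solution (c₁, c₂) = (-1, 4).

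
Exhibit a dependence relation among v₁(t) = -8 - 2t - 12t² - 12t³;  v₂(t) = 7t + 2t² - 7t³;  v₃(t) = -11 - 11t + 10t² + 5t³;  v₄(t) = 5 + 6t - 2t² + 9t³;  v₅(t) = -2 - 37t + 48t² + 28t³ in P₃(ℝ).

Pass to coordinate vectors relative to the basis {1, t, …, t³}.
Row-reduce the matrix with v₁, v₂, v₃, v₄, v₅ as columns; the null space gives the coefficients.
One solution (up to scaling) is (3, 2, -1, 3, 1).

3v₁ + 2v₂ - v₃ + 3v₄ + v₅ = 0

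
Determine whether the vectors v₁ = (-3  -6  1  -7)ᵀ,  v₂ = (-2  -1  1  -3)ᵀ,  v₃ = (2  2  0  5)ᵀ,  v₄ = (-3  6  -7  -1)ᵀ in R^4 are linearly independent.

The matrix [v₁|v₂|v₃|v₄] has determinant -116.
A nonzero determinant means the columns are linearly independent.

linearly independent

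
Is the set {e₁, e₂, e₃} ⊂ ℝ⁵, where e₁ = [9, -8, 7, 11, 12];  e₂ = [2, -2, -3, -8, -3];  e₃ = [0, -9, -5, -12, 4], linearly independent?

Row-reduce the matrix whose columns are e₁, e₂, e₃.
The reduction yields 3 nonzero rows, so the rank is 3.
Since rank = 3 (the number of vectors), the set is linearly independent.

linearly independent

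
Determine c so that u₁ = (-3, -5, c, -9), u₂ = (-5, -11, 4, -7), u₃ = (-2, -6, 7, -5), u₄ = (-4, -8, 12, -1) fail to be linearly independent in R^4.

c = -26

Place the vectors as rows of a 4×4 matrix; dependence ⇔ determinant zero.
The determinant works out to 28*c + 728.
This vanishes exactly when c = -26.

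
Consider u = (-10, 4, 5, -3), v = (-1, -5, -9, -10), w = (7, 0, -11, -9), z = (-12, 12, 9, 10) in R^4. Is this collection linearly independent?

Place the vectors as rows of a 4×4 matrix and reduce to echelon form.
The reduction yields 4 nonzero rows, so the rank is 4.
Since rank = 4 (the number of vectors), the set is linearly independent.

linearly independent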